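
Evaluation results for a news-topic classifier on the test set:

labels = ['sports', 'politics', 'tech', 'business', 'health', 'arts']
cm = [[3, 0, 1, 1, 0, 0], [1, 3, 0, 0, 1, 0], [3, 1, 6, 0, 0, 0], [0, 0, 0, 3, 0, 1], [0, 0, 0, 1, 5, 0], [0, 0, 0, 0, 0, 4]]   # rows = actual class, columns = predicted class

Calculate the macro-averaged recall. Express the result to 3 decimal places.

0.731

Per-class recall (TP/(TP+FN)):
  sports: TP=3, FN=0+1+1+0+0=2 → 3/5 = 0.6000
  politics: TP=3, FN=1+0+0+1+0=2 → 3/5 = 0.6000
  tech: TP=6, FN=3+1+0+0+0=4 → 6/10 = 0.6000
  business: TP=3, FN=0+0+0+0+1=1 → 3/4 = 0.7500
  health: TP=5, FN=0+0+0+1+0=1 → 5/6 = 0.8333
  arts: TP=4, FN=0+0+0+0+0=0 → 4/4 = 1.0000
Macro-recall = mean = (0.6000 + 0.6000 + 0.6000 + 0.7500 + 0.8333 + 1.0000) / 6 = 0.731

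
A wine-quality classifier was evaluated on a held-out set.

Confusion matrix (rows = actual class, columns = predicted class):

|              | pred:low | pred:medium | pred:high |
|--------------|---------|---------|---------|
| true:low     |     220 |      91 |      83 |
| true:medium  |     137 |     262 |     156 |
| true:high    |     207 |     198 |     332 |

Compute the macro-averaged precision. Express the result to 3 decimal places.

Per-class precision (TP/(TP+FP)):
  low: TP=220, FP=137+207=344 → 220/564 = 0.3901
  medium: TP=262, FP=91+198=289 → 262/551 = 0.4755
  high: TP=332, FP=83+156=239 → 332/571 = 0.5814
Macro-precision = mean = (0.3901 + 0.4755 + 0.5814) / 3 = 0.482

0.482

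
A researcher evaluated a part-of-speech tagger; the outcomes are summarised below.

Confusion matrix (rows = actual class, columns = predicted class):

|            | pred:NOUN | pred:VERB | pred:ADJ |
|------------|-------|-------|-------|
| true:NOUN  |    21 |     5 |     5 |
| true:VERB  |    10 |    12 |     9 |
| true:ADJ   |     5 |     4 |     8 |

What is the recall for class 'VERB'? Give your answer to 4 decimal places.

0.3871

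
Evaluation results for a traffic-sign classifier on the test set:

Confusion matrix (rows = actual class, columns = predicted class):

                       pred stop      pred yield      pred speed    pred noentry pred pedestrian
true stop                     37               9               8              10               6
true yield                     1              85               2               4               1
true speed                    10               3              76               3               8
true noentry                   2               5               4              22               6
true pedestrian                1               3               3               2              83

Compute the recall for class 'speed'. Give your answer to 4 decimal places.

One-vs-rest for 'speed': TP = diagonal; FP = other classes predicted 'speed'; FN = 'speed' predicted as other.
recall = TP/(TP+FN).
speed: TP=76, FN=10+3+3+8=24 → 76/100 = 0.76000

0.7600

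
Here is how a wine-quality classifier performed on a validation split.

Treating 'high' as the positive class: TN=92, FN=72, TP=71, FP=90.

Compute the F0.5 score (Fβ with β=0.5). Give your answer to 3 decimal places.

0.451

Fβ = (1+β²)·TP / ((1+β²)·TP + β²·FN + FP), with β²=1/4
= 1.25·71 / (1.25·71 + 0.25·72 + 90) = 0.451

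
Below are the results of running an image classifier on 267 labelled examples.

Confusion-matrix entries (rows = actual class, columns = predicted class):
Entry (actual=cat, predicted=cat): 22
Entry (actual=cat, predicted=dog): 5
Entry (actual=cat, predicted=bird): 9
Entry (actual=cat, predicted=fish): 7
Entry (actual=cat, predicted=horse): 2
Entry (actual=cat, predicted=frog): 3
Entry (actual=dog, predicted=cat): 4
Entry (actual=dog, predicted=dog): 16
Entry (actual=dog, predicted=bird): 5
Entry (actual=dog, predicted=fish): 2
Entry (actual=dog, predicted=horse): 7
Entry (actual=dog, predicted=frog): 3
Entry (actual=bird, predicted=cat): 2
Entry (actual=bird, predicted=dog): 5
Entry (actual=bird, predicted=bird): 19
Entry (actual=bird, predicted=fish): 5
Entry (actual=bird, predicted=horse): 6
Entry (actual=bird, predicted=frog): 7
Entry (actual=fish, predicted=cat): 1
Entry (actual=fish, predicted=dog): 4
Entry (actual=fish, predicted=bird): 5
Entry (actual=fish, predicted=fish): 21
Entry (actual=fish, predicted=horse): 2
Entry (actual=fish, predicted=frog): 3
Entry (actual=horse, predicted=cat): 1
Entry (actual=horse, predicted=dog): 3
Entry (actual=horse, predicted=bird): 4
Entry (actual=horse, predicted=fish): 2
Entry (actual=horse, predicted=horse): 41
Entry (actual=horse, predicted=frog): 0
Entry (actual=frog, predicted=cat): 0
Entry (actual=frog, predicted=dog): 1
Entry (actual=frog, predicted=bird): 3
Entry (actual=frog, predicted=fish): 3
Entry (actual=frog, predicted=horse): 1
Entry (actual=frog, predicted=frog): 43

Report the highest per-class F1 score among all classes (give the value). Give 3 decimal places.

0.782

Per-class F1 score (2·TP/(2·TP+FP+FN)):
  cat: TP=22, FP=4+2+1+1+0=8, FN=5+9+7+2+3=26 → 44/78 = 0.5641
  dog: TP=16, FP=5+5+4+3+1=18, FN=4+5+2+7+3=21 → 32/71 = 0.4507
  bird: TP=19, FP=9+5+5+4+3=26, FN=2+5+5+6+7=25 → 38/89 = 0.4270
  fish: TP=21, FP=7+2+5+2+3=19, FN=1+4+5+2+3=15 → 42/76 = 0.5526
  horse: TP=41, FP=2+7+6+2+1=18, FN=1+3+4+2+0=10 → 82/110 = 0.7455
  frog: TP=43, FP=3+3+7+3+0=16, FN=0+1+3+3+1=8 → 86/110 = 0.7818
Highest is class 'frog' with F1 score = 0.782.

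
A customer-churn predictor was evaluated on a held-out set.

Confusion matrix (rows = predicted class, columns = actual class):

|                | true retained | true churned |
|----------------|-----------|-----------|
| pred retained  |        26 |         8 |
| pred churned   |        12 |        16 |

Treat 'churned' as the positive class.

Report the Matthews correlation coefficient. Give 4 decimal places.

MCC = (TP·TN − FP·FN) / √((TP+FP)(TP+FN)(TN+FP)(TN+FN))
Numerator = 16·26 − 12·8 = 320
Denominator = √(28·24·38·34) = √868224 = 931.7854
MCC = 320 / 931.7854 = 0.3434

0.3434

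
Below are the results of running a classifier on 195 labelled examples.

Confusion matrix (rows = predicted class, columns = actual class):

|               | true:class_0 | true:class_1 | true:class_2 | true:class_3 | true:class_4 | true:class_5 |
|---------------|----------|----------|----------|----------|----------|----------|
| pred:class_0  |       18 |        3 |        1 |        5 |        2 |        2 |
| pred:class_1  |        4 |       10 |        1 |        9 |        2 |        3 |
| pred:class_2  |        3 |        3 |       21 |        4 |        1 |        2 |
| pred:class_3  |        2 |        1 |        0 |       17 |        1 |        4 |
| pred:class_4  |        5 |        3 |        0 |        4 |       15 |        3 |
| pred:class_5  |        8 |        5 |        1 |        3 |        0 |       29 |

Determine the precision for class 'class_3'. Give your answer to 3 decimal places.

0.680

precision = TP/(TP+FP).
class_3: TP=17, FP=2+1+0+1+4=8 → 17/25 = 0.6800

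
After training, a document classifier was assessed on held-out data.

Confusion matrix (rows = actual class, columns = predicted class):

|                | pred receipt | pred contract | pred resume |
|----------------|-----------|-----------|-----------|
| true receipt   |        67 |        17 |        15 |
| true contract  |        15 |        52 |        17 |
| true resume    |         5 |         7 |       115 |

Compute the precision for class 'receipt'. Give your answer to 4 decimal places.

0.7701

One-vs-rest for 'receipt': TP = diagonal; FP = other classes predicted 'receipt'; FN = 'receipt' predicted as other.
precision = TP/(TP+FP).
receipt: TP=67, FP=15+5=20 → 67/87 = 0.77011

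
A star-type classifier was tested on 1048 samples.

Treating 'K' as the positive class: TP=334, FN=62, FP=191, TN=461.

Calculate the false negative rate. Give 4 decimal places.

0.1566

FNR = FN/(FN+TP) = 62/(62+334) = 0.1566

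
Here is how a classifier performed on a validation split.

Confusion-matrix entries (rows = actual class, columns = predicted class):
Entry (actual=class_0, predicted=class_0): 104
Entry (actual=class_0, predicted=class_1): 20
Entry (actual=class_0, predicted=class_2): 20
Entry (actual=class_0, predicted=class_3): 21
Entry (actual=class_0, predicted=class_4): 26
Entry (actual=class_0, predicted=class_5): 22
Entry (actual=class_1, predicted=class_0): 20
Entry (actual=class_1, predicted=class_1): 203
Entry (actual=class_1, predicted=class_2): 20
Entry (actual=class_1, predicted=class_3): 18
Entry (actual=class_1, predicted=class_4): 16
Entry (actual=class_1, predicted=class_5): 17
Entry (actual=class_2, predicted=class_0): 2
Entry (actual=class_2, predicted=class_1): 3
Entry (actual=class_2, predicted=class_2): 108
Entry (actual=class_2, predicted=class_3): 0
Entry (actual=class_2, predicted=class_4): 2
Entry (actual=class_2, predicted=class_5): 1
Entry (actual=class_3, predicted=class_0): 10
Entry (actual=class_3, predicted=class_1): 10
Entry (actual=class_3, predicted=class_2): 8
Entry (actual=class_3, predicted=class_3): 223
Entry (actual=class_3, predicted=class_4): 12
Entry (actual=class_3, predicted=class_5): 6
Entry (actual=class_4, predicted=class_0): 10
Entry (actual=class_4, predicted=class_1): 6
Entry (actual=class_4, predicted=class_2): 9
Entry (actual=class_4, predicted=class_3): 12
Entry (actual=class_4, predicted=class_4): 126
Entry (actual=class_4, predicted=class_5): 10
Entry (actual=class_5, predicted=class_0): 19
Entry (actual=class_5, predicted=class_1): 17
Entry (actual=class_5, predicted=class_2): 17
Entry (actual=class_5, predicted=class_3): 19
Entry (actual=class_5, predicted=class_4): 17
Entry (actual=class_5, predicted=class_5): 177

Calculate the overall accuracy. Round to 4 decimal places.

Accuracy = trace / total = (104+203+108+223+126+177=941) / 1331 = 941/1331 = 0.7070

0.7070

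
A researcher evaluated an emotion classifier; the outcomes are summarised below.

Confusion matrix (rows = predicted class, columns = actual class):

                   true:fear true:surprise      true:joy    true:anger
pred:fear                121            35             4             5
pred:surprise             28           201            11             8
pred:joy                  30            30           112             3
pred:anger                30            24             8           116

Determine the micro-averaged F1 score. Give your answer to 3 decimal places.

0.718

Micro-averaging pools counts across classes: ΣTP=550, ΣFP=216, ΣFN=216.
Micro-F1 score = 2·TP/(2·TP+FP+FN) on pooled counts = 0.718 (equals overall accuracy in single-label multiclass).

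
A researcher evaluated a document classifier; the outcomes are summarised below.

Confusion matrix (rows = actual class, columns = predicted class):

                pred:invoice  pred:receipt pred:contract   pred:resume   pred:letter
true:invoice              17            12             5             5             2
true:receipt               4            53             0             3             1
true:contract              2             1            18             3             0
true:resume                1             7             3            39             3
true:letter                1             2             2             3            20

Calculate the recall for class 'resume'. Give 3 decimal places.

0.736

recall = TP/(TP+FN).
resume: TP=39, FN=1+7+3+3=14 → 39/53 = 0.7358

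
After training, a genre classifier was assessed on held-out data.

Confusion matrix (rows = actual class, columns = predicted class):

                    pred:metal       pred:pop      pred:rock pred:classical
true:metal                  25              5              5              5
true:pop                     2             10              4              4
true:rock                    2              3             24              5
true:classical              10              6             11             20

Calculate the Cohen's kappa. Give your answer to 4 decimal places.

0.4072

Observed agreement pₒ = trace/N = 79/141 = 0.56028
Expected agreement pₑ = Σ (rowᵢ·colᵢ)/N² = (40·39 + 20·24 + 34·44 + 47·34)/141² = 0.25824
κ = (pₒ − pₑ)/(1 − pₑ) = (0.56028 − 0.25824)/(1 − 0.25824) = 0.4072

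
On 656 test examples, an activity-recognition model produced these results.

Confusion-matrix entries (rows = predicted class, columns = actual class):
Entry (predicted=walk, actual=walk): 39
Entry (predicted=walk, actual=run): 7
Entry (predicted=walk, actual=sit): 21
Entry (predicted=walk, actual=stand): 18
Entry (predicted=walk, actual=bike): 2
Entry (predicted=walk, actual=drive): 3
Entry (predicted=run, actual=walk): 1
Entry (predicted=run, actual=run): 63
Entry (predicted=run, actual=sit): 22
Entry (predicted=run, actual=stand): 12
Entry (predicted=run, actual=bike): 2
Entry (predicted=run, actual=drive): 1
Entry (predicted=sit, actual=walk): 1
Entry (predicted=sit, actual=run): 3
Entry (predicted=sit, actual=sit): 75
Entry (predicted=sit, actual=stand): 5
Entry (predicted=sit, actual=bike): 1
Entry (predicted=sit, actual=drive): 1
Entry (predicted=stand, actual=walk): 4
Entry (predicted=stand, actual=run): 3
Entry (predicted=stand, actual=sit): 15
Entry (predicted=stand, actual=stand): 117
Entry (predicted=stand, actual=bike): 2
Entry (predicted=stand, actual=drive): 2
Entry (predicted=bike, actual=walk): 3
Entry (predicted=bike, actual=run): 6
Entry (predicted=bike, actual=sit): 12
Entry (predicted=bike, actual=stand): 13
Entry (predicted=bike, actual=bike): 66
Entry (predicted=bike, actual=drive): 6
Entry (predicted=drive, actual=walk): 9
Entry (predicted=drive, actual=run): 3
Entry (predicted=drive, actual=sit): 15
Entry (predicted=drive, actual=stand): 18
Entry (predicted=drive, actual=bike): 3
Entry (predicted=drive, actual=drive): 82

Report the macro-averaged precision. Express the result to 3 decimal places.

0.667

Per-class precision (TP/(TP+FP)):
  walk: TP=39, FP=7+21+18+2+3=51 → 39/90 = 0.4333
  run: TP=63, FP=1+22+12+2+1=38 → 63/101 = 0.6238
  sit: TP=75, FP=1+3+5+1+1=11 → 75/86 = 0.8721
  stand: TP=117, FP=4+3+15+2+2=26 → 117/143 = 0.8182
  bike: TP=66, FP=3+6+12+13+6=40 → 66/106 = 0.6226
  drive: TP=82, FP=9+3+15+18+3=48 → 82/130 = 0.6308
Macro-precision = mean = (0.4333 + 0.6238 + 0.8721 + 0.8182 + 0.6226 + 0.6308) / 6 = 0.667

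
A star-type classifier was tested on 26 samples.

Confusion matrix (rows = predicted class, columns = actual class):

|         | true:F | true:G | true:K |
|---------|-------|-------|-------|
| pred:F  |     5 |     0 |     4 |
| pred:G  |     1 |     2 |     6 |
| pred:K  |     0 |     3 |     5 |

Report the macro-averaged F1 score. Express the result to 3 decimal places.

Per-class F1 score (2·TP/(2·TP+FP+FN)):
  F: TP=5, FP=0+4=4, FN=1+0=1 → 10/15 = 0.6667
  G: TP=2, FP=1+6=7, FN=0+3=3 → 4/14 = 0.2857
  K: TP=5, FP=0+3=3, FN=4+6=10 → 10/23 = 0.4348
Macro-F1 score = mean = (0.6667 + 0.2857 + 0.4348) / 3 = 0.462

0.462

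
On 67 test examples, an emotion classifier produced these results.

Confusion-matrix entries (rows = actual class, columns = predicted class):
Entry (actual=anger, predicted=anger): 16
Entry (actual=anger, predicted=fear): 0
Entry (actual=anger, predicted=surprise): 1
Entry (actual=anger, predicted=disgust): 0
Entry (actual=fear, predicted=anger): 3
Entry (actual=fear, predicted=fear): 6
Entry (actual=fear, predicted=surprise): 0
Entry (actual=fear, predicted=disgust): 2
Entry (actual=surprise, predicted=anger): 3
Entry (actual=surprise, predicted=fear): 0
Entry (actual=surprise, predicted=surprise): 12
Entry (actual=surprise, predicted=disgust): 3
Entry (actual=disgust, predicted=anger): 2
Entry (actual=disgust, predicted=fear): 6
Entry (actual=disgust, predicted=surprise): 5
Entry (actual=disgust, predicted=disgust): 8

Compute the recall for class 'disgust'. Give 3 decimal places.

0.381

Treat 'disgust' as positive and all other classes as negative.
recall = TP/(TP+FN).
disgust: TP=8, FN=2+6+5=13 → 8/21 = 0.3810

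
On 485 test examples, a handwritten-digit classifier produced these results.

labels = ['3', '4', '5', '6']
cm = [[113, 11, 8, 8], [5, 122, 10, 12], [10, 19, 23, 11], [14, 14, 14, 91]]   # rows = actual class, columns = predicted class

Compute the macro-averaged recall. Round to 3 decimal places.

Per-class recall (TP/(TP+FN)):
  3: TP=113, FN=11+8+8=27 → 113/140 = 0.8071
  4: TP=122, FN=5+10+12=27 → 122/149 = 0.8188
  5: TP=23, FN=10+19+11=40 → 23/63 = 0.3651
  6: TP=91, FN=14+14+14=42 → 91/133 = 0.6842
Macro-recall = mean = (0.8071 + 0.8188 + 0.3651 + 0.6842) / 4 = 0.669

0.669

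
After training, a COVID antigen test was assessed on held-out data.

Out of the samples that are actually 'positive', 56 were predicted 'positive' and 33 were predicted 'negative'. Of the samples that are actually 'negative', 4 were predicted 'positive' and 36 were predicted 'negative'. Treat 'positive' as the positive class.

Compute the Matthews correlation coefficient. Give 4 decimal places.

0.4907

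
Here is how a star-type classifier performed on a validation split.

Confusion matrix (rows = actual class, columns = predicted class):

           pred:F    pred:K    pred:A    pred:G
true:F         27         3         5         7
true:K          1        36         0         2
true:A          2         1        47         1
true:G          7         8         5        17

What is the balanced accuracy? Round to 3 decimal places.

Balanced accuracy = mean of per-class recall.
  F: recall = 27/42 = 0.6429
  K: recall = 36/39 = 0.9231
  A: recall = 47/51 = 0.9216
  G: recall = 17/37 = 0.4595
Mean = (0.6429 + 0.9231 + 0.9216 + 0.4595) / 4 = 0.737

0.737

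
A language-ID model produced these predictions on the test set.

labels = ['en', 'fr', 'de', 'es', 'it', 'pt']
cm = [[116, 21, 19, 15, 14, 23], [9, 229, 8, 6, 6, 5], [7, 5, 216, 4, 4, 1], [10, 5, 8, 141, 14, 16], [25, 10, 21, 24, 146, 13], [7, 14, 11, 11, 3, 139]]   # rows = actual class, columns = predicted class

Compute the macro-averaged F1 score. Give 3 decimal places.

Per-class F1 score (2·TP/(2·TP+FP+FN)):
  en: TP=116, FP=9+7+10+25+7=58, FN=21+19+15+14+23=92 → 232/382 = 0.6073
  fr: TP=229, FP=21+5+5+10+14=55, FN=9+8+6+6+5=34 → 458/547 = 0.8373
  de: TP=216, FP=19+8+8+21+11=67, FN=7+5+4+4+1=21 → 432/520 = 0.8308
  es: TP=141, FP=15+6+4+24+11=60, FN=10+5+8+14+16=53 → 282/395 = 0.7139
  it: TP=146, FP=14+6+4+14+3=41, FN=25+10+21+24+13=93 → 292/426 = 0.6854
  pt: TP=139, FP=23+5+1+16+13=58, FN=7+14+11+11+3=46 → 278/382 = 0.7277
Macro-F1 score = mean = (0.6073 + 0.8373 + 0.8308 + 0.7139 + 0.6854 + 0.7277) / 6 = 0.734

0.734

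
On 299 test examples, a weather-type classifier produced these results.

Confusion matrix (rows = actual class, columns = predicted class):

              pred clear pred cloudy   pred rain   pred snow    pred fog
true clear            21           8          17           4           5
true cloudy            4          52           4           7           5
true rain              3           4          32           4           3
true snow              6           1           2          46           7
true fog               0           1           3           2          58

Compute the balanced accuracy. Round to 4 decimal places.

Balanced accuracy = mean of per-class recall.
  clear: recall = 21/55 = 0.38182
  cloudy: recall = 52/72 = 0.72222
  rain: recall = 32/46 = 0.69565
  snow: recall = 46/62 = 0.74194
  fog: recall = 58/64 = 0.90625
Mean = (0.38182 + 0.72222 + 0.69565 + 0.74194 + 0.90625) / 5 = 0.6896

0.6896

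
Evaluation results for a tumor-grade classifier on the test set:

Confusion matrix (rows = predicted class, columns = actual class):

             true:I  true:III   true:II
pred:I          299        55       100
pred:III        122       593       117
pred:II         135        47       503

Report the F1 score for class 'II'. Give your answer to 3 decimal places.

0.716

Take TP from the diagonal, FP from the rest of the 'II' prediction marginal, FN from the rest of the 'II' actual marginal.
F1 score = 2·TP/(2·TP+FP+FN).
II: TP=503, FP=135+47=182, FN=100+117=217 → 1006/1405 = 0.7160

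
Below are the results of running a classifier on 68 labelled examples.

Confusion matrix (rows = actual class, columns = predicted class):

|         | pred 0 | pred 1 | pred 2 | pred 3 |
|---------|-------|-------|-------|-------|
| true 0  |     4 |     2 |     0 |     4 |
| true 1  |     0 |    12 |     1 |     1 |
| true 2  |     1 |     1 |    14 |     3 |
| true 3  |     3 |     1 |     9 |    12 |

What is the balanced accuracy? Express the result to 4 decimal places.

Balanced accuracy = mean of per-class recall.
  0: recall = 4/10 = 0.40000
  1: recall = 12/14 = 0.85714
  2: recall = 14/19 = 0.73684
  3: recall = 12/25 = 0.48000
Mean = (0.40000 + 0.85714 + 0.73684 + 0.48000) / 4 = 0.6185

0.6185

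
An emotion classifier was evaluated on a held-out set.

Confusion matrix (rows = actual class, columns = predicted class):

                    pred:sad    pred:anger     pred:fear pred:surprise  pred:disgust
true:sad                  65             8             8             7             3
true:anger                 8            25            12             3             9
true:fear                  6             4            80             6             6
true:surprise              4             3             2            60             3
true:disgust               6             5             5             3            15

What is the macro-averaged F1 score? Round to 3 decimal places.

Per-class F1 score (2·TP/(2·TP+FP+FN)):
  sad: TP=65, FP=8+6+4+6=24, FN=8+8+7+3=26 → 130/180 = 0.7222
  anger: TP=25, FP=8+4+3+5=20, FN=8+12+3+9=32 → 50/102 = 0.4902
  fear: TP=80, FP=8+12+2+5=27, FN=6+4+6+6=22 → 160/209 = 0.7656
  surprise: TP=60, FP=7+3+6+3=19, FN=4+3+2+3=12 → 120/151 = 0.7947
  disgust: TP=15, FP=3+9+6+3=21, FN=6+5+5+3=19 → 30/70 = 0.4286
Macro-F1 score = mean = (0.7222 + 0.4902 + 0.7656 + 0.7947 + 0.4286) / 5 = 0.640

0.640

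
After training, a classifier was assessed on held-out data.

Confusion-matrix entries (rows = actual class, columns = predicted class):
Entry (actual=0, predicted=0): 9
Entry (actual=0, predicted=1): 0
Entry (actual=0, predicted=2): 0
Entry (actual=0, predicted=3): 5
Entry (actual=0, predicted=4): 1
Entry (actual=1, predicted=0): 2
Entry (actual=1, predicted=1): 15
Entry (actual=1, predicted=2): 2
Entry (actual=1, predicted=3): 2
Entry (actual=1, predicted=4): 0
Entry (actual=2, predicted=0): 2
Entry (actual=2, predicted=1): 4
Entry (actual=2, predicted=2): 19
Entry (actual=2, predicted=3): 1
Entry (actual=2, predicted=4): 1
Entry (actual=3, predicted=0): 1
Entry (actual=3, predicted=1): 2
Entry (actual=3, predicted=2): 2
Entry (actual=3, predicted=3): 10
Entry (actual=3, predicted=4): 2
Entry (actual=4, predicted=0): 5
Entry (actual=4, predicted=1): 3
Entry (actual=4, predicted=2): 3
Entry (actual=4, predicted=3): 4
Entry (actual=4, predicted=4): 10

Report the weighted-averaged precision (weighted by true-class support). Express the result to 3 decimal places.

0.624

Per-class precision (TP/(TP+FP)):
  0: TP=9, FP=2+2+1+5=10 → 9/19 = 0.4737
  1: TP=15, FP=0+4+2+3=9 → 15/24 = 0.6250
  2: TP=19, FP=0+2+2+3=7 → 19/26 = 0.7308
  3: TP=10, FP=5+2+1+4=12 → 10/22 = 0.4545
  4: TP=10, FP=1+0+1+2=4 → 10/14 = 0.7143
Weighted-precision = Σ (supportᵢ/N)·precisionᵢ with N=105: (15/105)·0.4737 + (21/105)·0.6250 + (27/105)·0.7308 + (17/105)·0.4545 + (25/105)·0.7143 = 0.624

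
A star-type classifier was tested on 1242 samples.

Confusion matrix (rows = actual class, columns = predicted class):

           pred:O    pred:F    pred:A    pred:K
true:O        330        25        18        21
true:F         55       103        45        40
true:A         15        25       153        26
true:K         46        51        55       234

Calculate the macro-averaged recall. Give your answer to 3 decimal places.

0.642

Per-class recall (TP/(TP+FN)):
  O: TP=330, FN=25+18+21=64 → 330/394 = 0.8376
  F: TP=103, FN=55+45+40=140 → 103/243 = 0.4239
  A: TP=153, FN=15+25+26=66 → 153/219 = 0.6986
  K: TP=234, FN=46+51+55=152 → 234/386 = 0.6062
Macro-recall = mean = (0.8376 + 0.4239 + 0.6986 + 0.6062) / 4 = 0.642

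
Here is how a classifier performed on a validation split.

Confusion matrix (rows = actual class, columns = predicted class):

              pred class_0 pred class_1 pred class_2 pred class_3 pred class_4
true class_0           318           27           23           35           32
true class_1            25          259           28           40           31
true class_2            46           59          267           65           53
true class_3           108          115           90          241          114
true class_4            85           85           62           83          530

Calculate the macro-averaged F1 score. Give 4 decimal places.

0.5652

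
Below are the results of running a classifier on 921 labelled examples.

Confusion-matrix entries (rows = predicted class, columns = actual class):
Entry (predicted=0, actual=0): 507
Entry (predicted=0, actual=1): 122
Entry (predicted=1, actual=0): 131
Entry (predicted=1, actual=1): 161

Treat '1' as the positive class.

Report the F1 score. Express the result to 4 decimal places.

0.5600

Precision = TP/(TP+FP) = 161/292 = 0.5514
Recall = TP/(TP+FN) = 161/283 = 0.5689
F1 = 2·TP/(2·TP+FP+FN) = 322/575 = 0.5600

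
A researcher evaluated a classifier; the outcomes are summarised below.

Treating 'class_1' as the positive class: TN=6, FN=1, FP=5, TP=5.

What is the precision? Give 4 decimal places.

Precision = TP/(TP+FP) = 5/(5+5) = 5/10 = 0.5000

0.5000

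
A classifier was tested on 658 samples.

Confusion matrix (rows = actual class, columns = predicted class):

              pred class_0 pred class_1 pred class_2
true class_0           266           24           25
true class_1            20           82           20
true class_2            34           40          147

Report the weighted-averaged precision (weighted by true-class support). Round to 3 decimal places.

Per-class precision (TP/(TP+FP)):
  class_0: TP=266, FP=20+34=54 → 266/320 = 0.8313
  class_1: TP=82, FP=24+40=64 → 82/146 = 0.5616
  class_2: TP=147, FP=25+20=45 → 147/192 = 0.7656
Weighted-precision = Σ (supportᵢ/N)·precisionᵢ with N=658: (315/658)·0.8313 + (122/658)·0.5616 + (221/658)·0.7656 = 0.759

0.759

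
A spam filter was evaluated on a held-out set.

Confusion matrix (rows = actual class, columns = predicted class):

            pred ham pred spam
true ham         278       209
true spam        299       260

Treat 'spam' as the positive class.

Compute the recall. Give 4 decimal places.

Recall = TP/(TP+FN) = 260/(260+299) = 260/559 = 0.4651

0.4651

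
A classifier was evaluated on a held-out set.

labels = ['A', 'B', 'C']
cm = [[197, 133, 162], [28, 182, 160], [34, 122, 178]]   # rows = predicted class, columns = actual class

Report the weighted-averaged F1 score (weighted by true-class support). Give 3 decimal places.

0.457

Per-class F1 score (2·TP/(2·TP+FP+FN)):
  A: TP=197, FP=133+162=295, FN=28+34=62 → 394/751 = 0.5246
  B: TP=182, FP=28+160=188, FN=133+122=255 → 364/807 = 0.4511
  C: TP=178, FP=34+122=156, FN=162+160=322 → 356/834 = 0.4269
Weighted-F1 score = Σ (supportᵢ/N)·F1 scoreᵢ with N=1196: (259/1196)·0.5246 + (437/1196)·0.4511 + (500/1196)·0.4269 = 0.457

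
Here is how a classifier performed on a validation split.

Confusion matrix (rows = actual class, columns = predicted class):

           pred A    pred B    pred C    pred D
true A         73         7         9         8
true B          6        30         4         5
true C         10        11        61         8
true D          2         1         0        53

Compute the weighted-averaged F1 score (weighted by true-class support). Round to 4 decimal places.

0.7523

Per-class F1 score (2·TP/(2·TP+FP+FN)):
  A: TP=73, FP=6+10+2=18, FN=7+9+8=24 → 146/188 = 0.77660
  B: TP=30, FP=7+11+1=19, FN=6+4+5=15 → 60/94 = 0.63830
  C: TP=61, FP=9+4+0=13, FN=10+11+8=29 → 122/164 = 0.74390
  D: TP=53, FP=8+5+8=21, FN=2+1+0=3 → 106/130 = 0.81538
Weighted-F1 score = Σ (supportᵢ/N)·F1 scoreᵢ with N=288: (97/288)·0.77660 + (45/288)·0.63830 + (90/288)·0.74390 + (56/288)·0.81538 = 0.7523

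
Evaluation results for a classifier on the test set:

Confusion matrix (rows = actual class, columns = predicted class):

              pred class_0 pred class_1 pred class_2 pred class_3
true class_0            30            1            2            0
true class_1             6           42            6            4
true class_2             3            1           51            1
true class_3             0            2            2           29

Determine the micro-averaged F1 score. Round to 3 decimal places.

Micro-averaging pools counts across classes: ΣTP=152, ΣFP=28, ΣFN=28.
Micro-F1 score = 2·TP/(2·TP+FP+FN) on pooled counts = 0.844 (equals overall accuracy in single-label multiclass).

0.844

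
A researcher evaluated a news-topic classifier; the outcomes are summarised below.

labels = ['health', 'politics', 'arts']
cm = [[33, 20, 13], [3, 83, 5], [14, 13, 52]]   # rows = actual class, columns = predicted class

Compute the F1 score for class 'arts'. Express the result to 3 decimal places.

0.698

One-vs-rest for 'arts': TP = diagonal; FP = other classes predicted 'arts'; FN = 'arts' predicted as other.
F1 score = 2·TP/(2·TP+FP+FN).
arts: TP=52, FP=13+5=18, FN=14+13=27 → 104/149 = 0.6980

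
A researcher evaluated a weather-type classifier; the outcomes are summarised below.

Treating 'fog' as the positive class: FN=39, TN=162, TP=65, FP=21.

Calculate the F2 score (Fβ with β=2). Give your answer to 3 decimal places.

0.647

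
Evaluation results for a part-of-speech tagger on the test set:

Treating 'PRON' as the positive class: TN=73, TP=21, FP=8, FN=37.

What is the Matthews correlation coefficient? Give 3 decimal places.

0.320

MCC = (TP·TN − FP·FN) / √((TP+FP)(TP+FN)(TN+FP)(TN+FN))
Numerator = 21·73 − 8·37 = 1237
Denominator = √(29·58·81·110) = √14986620 = 3871.2556
MCC = 1237 / 3871.2556 = 0.320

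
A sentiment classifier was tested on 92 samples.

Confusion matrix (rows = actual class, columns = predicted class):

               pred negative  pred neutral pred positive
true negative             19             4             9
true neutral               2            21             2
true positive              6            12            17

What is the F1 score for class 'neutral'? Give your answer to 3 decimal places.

0.677

Take TP from the diagonal, FP from the rest of the 'neutral' prediction marginal, FN from the rest of the 'neutral' actual marginal.
F1 score = 2·TP/(2·TP+FP+FN).
neutral: TP=21, FP=4+12=16, FN=2+2=4 → 42/62 = 0.6774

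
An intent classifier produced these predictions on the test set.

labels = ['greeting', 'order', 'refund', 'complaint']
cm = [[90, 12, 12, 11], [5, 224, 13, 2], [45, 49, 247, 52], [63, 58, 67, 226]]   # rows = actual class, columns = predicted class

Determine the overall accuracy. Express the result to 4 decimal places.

0.6692

Accuracy = trace / total = (90+224+247+226=787) / 1176 = 787/1176 = 0.6692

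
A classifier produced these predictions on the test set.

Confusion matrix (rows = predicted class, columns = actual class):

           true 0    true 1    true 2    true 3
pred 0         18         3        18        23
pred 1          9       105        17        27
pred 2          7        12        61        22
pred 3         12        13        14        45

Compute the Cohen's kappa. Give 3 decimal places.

Observed agreement pₒ = trace/N = 229/406 = 0.5640
Expected agreement pₑ = Σ (rowᵢ·colᵢ)/N² = (46·62 + 133·158 + 110·102 + 117·84)/406² = 0.2725
κ = (pₒ − pₑ)/(1 − pₑ) = (0.5640 − 0.2725)/(1 − 0.2725) = 0.401

0.401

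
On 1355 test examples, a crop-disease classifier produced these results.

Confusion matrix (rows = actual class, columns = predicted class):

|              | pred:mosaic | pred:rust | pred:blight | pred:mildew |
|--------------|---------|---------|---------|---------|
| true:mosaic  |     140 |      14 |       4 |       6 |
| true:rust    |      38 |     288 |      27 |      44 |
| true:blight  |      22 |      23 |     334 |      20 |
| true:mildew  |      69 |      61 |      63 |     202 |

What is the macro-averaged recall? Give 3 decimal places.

0.732

Per-class recall (TP/(TP+FN)):
  mosaic: TP=140, FN=14+4+6=24 → 140/164 = 0.8537
  rust: TP=288, FN=38+27+44=109 → 288/397 = 0.7254
  blight: TP=334, FN=22+23+20=65 → 334/399 = 0.8371
  mildew: TP=202, FN=69+61+63=193 → 202/395 = 0.5114
Macro-recall = mean = (0.8537 + 0.7254 + 0.8371 + 0.5114) / 4 = 0.732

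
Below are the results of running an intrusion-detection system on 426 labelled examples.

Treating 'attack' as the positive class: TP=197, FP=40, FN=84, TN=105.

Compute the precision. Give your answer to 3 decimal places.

0.831

Precision = TP/(TP+FP) = 197/(197+40) = 197/237 = 0.831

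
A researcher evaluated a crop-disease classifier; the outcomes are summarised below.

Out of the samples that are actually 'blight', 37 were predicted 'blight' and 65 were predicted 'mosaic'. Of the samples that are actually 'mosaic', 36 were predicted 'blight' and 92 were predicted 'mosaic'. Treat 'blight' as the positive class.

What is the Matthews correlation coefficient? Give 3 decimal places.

0.087

MCC = (TP·TN − FP·FN) / √((TP+FP)(TP+FN)(TN+FP)(TN+FN))
Numerator = 37·92 − 36·65 = 1064
Denominator = √(73·102·128·157) = √149634816 = 12232.5311
MCC = 1064 / 12232.5311 = 0.087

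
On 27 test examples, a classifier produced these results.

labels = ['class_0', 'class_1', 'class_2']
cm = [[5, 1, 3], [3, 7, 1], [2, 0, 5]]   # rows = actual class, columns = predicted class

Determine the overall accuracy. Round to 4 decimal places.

Accuracy = trace / total = (5+7+5=17) / 27 = 17/27 = 0.6296

0.6296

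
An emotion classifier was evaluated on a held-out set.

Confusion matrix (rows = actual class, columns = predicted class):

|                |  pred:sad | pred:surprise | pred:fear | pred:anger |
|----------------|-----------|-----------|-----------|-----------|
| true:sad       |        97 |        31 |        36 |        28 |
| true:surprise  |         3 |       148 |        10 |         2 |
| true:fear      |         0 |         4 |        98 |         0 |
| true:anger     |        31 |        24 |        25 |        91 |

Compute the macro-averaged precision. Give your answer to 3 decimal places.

0.697

Per-class precision (TP/(TP+FP)):
  sad: TP=97, FP=3+0+31=34 → 97/131 = 0.7405
  surprise: TP=148, FP=31+4+24=59 → 148/207 = 0.7150
  fear: TP=98, FP=36+10+25=71 → 98/169 = 0.5799
  anger: TP=91, FP=28+2+0=30 → 91/121 = 0.7521
Macro-precision = mean = (0.7405 + 0.7150 + 0.5799 + 0.7521) / 4 = 0.697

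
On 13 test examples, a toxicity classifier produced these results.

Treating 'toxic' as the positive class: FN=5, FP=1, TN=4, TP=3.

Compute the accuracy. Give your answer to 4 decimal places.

0.5385

Accuracy = (TP+TN)/N = (3+4)/13 = 0.5385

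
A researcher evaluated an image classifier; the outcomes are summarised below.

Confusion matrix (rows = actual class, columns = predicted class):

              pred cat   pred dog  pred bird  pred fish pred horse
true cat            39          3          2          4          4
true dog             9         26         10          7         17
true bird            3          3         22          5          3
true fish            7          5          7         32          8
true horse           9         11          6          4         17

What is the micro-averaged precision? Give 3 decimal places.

Micro-averaging pools counts across classes: ΣTP=136, ΣFP=127, ΣFN=127.
Micro-precision = TP/(TP+FP) on pooled counts = 0.517 (equals overall accuracy in single-label multiclass).

0.517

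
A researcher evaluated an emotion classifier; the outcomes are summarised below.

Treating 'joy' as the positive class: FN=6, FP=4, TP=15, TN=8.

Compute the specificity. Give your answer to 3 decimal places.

0.667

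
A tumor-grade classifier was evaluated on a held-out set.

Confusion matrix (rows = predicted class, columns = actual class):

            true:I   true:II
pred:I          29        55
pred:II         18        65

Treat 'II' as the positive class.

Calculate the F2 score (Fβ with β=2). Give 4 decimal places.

0.5773

Fβ = (1+β²)·TP / ((1+β²)·TP + β²·FN + FP), with β²=4
= 5·65 / (5·65 + 4·55 + 18) = 0.5773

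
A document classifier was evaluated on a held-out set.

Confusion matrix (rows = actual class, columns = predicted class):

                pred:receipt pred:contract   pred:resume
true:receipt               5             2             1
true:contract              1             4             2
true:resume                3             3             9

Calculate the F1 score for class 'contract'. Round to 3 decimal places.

F1 score = 2·TP/(2·TP+FP+FN).
contract: TP=4, FP=2+3=5, FN=1+2=3 → 8/16 = 0.5000

0.500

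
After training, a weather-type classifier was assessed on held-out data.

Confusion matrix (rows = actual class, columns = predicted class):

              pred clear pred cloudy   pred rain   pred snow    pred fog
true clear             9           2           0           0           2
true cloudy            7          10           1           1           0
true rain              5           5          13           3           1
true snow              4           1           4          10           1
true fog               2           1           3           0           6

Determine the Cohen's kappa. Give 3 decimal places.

0.407

Observed agreement pₒ = trace/N = 48/91 = 0.5275
Expected agreement pₑ = Σ (rowᵢ·colᵢ)/N² = (13·27 + 19·19 + 27·21 + 20·14 + 12·10)/91² = 0.2028
κ = (pₒ − pₑ)/(1 − pₑ) = (0.5275 − 0.2028)/(1 − 0.2028) = 0.407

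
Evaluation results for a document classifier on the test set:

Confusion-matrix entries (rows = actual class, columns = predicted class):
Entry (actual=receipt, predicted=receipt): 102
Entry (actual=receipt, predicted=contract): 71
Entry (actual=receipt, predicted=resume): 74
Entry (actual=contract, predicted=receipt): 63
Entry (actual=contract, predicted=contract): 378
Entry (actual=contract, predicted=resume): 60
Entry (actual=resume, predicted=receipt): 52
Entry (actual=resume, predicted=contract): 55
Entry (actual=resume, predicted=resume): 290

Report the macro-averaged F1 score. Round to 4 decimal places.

0.6328

Per-class F1 score (2·TP/(2·TP+FP+FN)):
  receipt: TP=102, FP=63+52=115, FN=71+74=145 → 204/464 = 0.43966
  contract: TP=378, FP=71+55=126, FN=63+60=123 → 756/1005 = 0.75224
  resume: TP=290, FP=74+60=134, FN=52+55=107 → 580/821 = 0.70646
Macro-F1 score = mean = (0.43966 + 0.75224 + 0.70646) / 3 = 0.6328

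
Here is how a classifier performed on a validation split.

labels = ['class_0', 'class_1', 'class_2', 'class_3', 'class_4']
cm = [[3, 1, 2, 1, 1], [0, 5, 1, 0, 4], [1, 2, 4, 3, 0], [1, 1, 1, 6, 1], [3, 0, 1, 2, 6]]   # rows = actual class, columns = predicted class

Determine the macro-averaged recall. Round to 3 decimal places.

Per-class recall (TP/(TP+FN)):
  class_0: TP=3, FN=1+2+1+1=5 → 3/8 = 0.3750
  class_1: TP=5, FN=0+1+0+4=5 → 5/10 = 0.5000
  class_2: TP=4, FN=1+2+3+0=6 → 4/10 = 0.4000
  class_3: TP=6, FN=1+1+1+1=4 → 6/10 = 0.6000
  class_4: TP=6, FN=3+0+1+2=6 → 6/12 = 0.5000
Macro-recall = mean = (0.3750 + 0.5000 + 0.4000 + 0.6000 + 0.5000) / 5 = 0.475

0.475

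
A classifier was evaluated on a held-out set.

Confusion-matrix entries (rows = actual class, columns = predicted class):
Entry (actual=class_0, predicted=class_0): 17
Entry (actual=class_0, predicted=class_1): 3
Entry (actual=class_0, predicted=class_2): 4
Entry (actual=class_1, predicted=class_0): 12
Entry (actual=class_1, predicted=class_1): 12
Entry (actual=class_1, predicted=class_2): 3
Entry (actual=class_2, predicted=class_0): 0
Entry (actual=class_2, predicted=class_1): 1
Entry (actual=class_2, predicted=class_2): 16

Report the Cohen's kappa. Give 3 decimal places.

0.496

Observed agreement pₒ = trace/N = 45/68 = 0.6618
Expected agreement pₑ = Σ (rowᵢ·colᵢ)/N² = (24·29 + 27·16 + 17·23)/68² = 0.3285
κ = (pₒ − pₑ)/(1 − pₑ) = (0.6618 − 0.3285)/(1 − 0.3285) = 0.496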